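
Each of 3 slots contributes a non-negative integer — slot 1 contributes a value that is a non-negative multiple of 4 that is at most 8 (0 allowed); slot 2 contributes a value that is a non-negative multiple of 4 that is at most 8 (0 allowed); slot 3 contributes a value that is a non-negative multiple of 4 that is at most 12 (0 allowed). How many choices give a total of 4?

The generating function for the choices is (1 + y^4 + y^8)·(1 + y^4 + y^8)·(1 + y^4 + y^8 + y^12); the count is [y^4].
(1 + y^4 + y^8) has coefficients 1,0,0,0,1 for degrees 0…4.
(1 + y^4 + y^8) has coefficients 1,0,0,0,1 for degrees 0…4.
Finally multiplying by (1 + y^4 + y^8 + y^12), the product of all factors after the first has coefficients 1,0,0,0,2 for degrees 0…4.
[y^4] = 1·2 + 1·1 = 3.

3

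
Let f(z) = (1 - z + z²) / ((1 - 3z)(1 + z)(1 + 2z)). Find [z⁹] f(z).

Partial fractions give a closed form: a_n = (7/20)·3^n + (-3/4)·(-1)^n + (7/5)·(-2)^n.
At n = 9: a_9 = 6173.

6173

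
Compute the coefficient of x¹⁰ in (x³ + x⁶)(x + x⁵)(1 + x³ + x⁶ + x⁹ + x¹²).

(x³ + x⁶) has coefficients 0,0,0,1,0,0,1 for degrees 0…6.
(x + x⁵) has coefficients 0,1,0,0,0,1,0,0,0,0,0 for degrees 0…10.
Finally multiplying by (1 + x³ + x⁶ + x⁹ + x¹²), the product of all factors after the first has coefficients 0,1,0,0,1,1,0,1,1,0,1 for degrees 0…10.
[x¹⁰] = 1·1 + 1·1 = 2.

2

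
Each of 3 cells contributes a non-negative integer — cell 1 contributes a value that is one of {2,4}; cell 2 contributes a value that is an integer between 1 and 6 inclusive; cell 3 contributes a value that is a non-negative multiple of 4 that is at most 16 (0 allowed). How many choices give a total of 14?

The generating function for the choices is (z^2 + z^4)·(z + z^2 + z^3 + z^4 + z^5 + z^6)·(1 + z^4 + z^8 + z^12 + z^16); the count is [z^14].
(z^2 + z^4) has coefficients 0,0,1,0,1 for degrees 0…4.
(z + z^2 + z^3 + z^4 + z^5 + z^6) has coefficients 0,1,1,1,1,1,1,0,0,0,0,0,0,0,0 for degrees 0…14.
Finally multiplying by (1 + z^4 + z^8 + z^12 + z^16), the product of all factors after the first has coefficients 0,1,1,1,1,2,2,1,1,2,2,1,1,2,2 for degrees 0…14.
[z^14] = 1·1 + 1·2 = 3.

3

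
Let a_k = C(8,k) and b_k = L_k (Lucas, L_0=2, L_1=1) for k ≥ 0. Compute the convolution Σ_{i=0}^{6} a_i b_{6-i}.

848

Write out a_i and b_{6-i} for i = 0,…,6 and sum the products.
Σ = 1·18 + 8·11 + 28·7 + 56·4 + 70·3 + 56·1 + 28·2 = 848.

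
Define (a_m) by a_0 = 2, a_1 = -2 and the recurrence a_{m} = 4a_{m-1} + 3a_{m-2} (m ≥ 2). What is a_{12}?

-13534142

The ordinary generating function has denominator 1 - 4t - 3t^2.
Iterating the recurrence: a_0,…,a_{12} = 2, -2, -2, -14, -62, -290, -1346, -6254, -29054, -134978, -627074, -2913230, -13534142.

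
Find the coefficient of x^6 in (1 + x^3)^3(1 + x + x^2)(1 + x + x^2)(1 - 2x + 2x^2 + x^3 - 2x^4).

(1 + x^3)^3 has coefficients 1,0,0,3,0,0,3 for degrees 0…6.
(1 + x + x^2) has coefficients 1,1,1,0,0,0,0 for degrees 0…6.
Multiplying by (1 + x + x^2) gives running coefficients 1,2,3,2,1,0,0 for degrees 0…6.
Finally multiplying by (1 - 2x + 2x^2 + x^3 - 2x^4), the product of all factors after the first has coefficients 1,0,1,1,3,1,-2 for degrees 0…6.
[x^6] = 1·(-2) + 3·1 + 3·1 = 4.

4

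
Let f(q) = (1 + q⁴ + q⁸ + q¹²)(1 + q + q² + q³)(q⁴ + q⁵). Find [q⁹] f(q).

2

(1 + q⁴ + q⁸ + q¹²) has coefficients 1,0,0,0,1,0,0,0,1,0 for degrees 0…9.
(1 + q + q² + q³) has coefficients 1,1,1,1,0,0,0,0,0,0 for degrees 0…9.
Finally multiplying by (q⁴ + q⁵), the product of all factors after the first has coefficients 0,0,0,0,1,2,2,2,1,0 for degrees 0…9.
[q⁹] = 1·0 + 1·2 + 1·0 = 2.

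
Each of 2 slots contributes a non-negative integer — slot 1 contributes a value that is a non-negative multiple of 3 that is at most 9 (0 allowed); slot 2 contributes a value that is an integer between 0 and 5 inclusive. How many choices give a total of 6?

The generating function for the choices is (1 + z^3 + z^6 + z^9)·(1 + z + z^2 + z^3 + z^4 + z^5); the count is [z^6].
(1 + z^3 + z^6 + z^9) has coefficients 1,0,0,1,0,0,1 for degrees 0…6.
(1 + z + z^2 + z^3 + z^4 + z^5) has coefficients 1,1,1,1,1,1,0 for degrees 0…6.
[z^6] = 1·0 + 1·1 + 1·1 = 2.

2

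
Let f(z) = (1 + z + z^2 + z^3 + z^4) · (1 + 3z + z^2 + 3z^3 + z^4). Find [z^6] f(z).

(1 + z + z^2 + z^3 + z^4) has coefficients 1,1,1,1,1 for degrees 0…4.
(1 + 3z + z^2 + 3z^3 + z^4) has coefficients 1,3,1,3,1,0,0 for degrees 0…6.
[z^6] = 1·0 + 1·0 + 1·1 + 1·3 + 1·1 = 5.

5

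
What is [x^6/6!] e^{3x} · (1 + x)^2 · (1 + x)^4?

The EGF product rule gives c_6 = Σ_{k_1+k_2+k_3=6} C(6; k_1,k_2,k_3) · ∏ g_i(k_i), where e^{3x} gives (3)^k; (1+x)^2 gives the falling factorial (2)_k; (1+x)^4 gives the falling factorial (4)_k.
g_1(k) for k = 0…6: 1, 3, 9, 27, 81, 243, 729.
g_2(k) for k = 0…6: 1, 2, 2, 0, 0, 0, 0.
g_3(k) for k = 0…6: 1, 4, 12, 24, 24, 0, 0.
First combine the last two factors: h(k) = Σ_j C(k,j)·g_2(j)·g_3(k−j) for k = 0…6: 1, 6, 30, 120, 360, 720, 720.
c_6 = Σ_k C(6,k)·g_1(k)·h(6−k) = 1·1·720 + 6·3·720 + 15·9·360 + 20·27·120 + 15·81·30 + 6·243·6 + 1·729·1 = 720 + 12960 + 48600 + 64800 + 36450 + 8748 + 729 = 173007.

173007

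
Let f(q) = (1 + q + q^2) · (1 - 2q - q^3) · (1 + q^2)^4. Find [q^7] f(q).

-26

(1 + q + q^2) has coefficients 1,1,1 for degrees 0…2.
(1 - 2q - q^3) has coefficients 1,-2,0,-1,0,0,0,0 for degrees 0…7.
Finally multiplying by (1 + q^2)^4, the product of all factors after the first has coefficients 1,-2,4,-9,6,-16,4,-14 for degrees 0…7.
[q^7] = 1·(-14) + 1·4 + 1·(-16) = -26.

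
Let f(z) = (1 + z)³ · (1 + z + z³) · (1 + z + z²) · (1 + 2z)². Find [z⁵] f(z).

(1 + z)³ has coefficients 1,3,3,1 for degrees 0…3.
(1 + z + z³) has coefficients 1,1,0,1,0,0 for degrees 0…5.
Multiplying by (1 + z + z²) gives running coefficients 1,2,2,2,1,1 for degrees 0…5.
Finally multiplying by (1 + 2z)², the product of all factors after the first has coefficients 1,6,14,18,17,13 for degrees 0…5.
[z⁵] = 1·13 + 3·17 + 3·18 + 1·14 = 132.

132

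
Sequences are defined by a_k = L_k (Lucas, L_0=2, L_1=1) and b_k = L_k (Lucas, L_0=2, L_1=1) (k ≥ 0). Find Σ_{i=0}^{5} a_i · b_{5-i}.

82

Write out a_i and b_{5-i} for i = 0,…,5 and sum the products.
Σ = 2·11 + 1·7 + 3·4 + 4·3 + 7·1 + 11·2 = 82.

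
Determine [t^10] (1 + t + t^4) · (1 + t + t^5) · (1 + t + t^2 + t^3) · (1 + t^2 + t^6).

(1 + t + t^4) has coefficients 1,1,0,0,1 for degrees 0…4.
(1 + t + t^5) has coefficients 1,1,0,0,0,1,0,0,0,0,0 for degrees 0…10.
Multiplying by (1 + t + t^2 + t^3) gives running coefficients 1,2,2,2,1,1,1,1,1,0,0 for degrees 0…10.
Finally multiplying by (1 + t^2 + t^6), the product of all factors after the first has coefficients 1,2,3,4,3,3,3,4,4,3,2 for degrees 0…10.
[t^10] = 1·2 + 1·3 + 1·3 = 8.

8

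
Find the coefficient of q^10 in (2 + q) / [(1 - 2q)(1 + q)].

Partial fractions give a closed form: a_n = (5/3)·2^n + (1/3)·(-1)^n.
At n = 10: a_10 = 1707.

1707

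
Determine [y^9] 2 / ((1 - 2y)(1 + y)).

Partial fractions give a closed form: a_n = (4/3)·2^n + (2/3)·(-1)^n.
At n = 9: a_9 = 682.

682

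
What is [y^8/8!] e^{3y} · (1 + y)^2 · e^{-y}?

5888

The EGF product rule gives c_8 = Σ_{k_1+k_2+k_3=8} C(8; k_1,k_2,k_3) · ∏ g_i(k_i), where e^{3y} gives (3)^k; (1+y)^2 gives the falling factorial (2)_k; e^{-y} gives (-1)^k.
g_1(k) for k = 0…8: 1, 3, 9, 27, 81, 243, 729, 2187, 6561.
g_2(k) for k = 0…8: 1, 2, 2, 0, 0, 0, 0, 0, 0.
g_3(k) for k = 0…8: 1, -1, 1, -1, 1, -1, 1, -1, 1.
First combine the last two factors: h(k) = Σ_j C(k,j)·g_2(j)·g_3(k−j) for k = 0…8: 1, 1, -1, -1, 5, -11, 19, -29, 41.
c_8 = Σ_k C(8,k)·g_1(k)·h(8−k) = 1·1·41 + 8·3·(-29) + 28·9·19 + 56·27·(-11) + 70·81·5 + 56·243·(-1) + 28·729·(-1) + 8·2187·1 + 1·6561·1 = 41 − 696 + 4788 − 16632 + 28350 − 13608 − 20412 + 17496 + 6561 = 5888.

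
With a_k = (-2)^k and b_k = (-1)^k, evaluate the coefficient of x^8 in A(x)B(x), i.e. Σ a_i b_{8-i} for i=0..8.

511

This is [x^8] in the product of the two ordinary generating functions.
Σ = 1·1 − 2·(-1) + 4·1 − 8·(-1) + 16·1 − 32·(-1) + 64·1 − 128·(-1) + 256·1 = 511.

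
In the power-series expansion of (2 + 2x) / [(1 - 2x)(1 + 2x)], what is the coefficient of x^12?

The denominator gives the recurrence a_n = 4a_(n−2) for n ≥ 2; the numerator fixes a_0 = 2, a_1 = 2.
Iterating: 2, 2, 8, 8, 32, 32, 128, 128, 512, 512, 2048, 2048, 8192, so a_12 = 8192.

8192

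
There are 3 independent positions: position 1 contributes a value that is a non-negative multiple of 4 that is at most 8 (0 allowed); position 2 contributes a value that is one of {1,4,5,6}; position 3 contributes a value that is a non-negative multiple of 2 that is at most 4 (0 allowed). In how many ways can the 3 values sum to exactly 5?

The generating function for the choices is (1 + z^4 + z^8)·(z + z^4 + z^5 + z^6)·(1 + z^2 + z^4); the count is [z^5].
(1 + z^4 + z^8) has coefficients 1,0,0,0,1,0 for degrees 0…5.
(z + z^4 + z^5 + z^6) has coefficients 0,1,0,0,1,1 for degrees 0…5.
Finally multiplying by (1 + z^2 + z^4), the product of all factors after the first has coefficients 0,1,0,1,1,2 for degrees 0…5.
[z^5] = 1·2 + 1·1 = 3.

3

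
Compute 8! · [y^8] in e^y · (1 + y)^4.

The EGF product rule gives c_8 = Σ_{k_1+k_2=8} C(8; k_1,k_2) · ∏ g_i(k_i), where e^y gives (1)^k; (1+y)^4 gives the falling factorial (4)_k.
g_1(k) for k = 0…8: 1, 1, 1, 1, 1, 1, 1, 1, 1.
g_2(k) for k = 0…8: 1, 4, 12, 24, 24, 0, 0, 0, 0.
c_8 = Σ_k C(8,k)·g_1(k)·g_2(8−k) = 70·1·24 + 56·1·24 + 28·1·12 + 8·1·4 + 1·1·1 = 1680 + 1344 + 336 + 32 + 1 = 3393.

3393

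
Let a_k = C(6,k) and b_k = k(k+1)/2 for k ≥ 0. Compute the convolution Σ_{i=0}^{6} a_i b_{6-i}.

432

This is [x^6] in the product of the two ordinary generating functions.
Σ = 1·21 + 6·15 + 15·10 + 20·6 + 15·3 + 6·1 + 1·0 = 432.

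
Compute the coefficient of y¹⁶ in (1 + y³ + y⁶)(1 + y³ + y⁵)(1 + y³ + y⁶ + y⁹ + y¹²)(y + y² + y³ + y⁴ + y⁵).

17

(1 + y³ + y⁶) has coefficients 1,0,0,1,0,0,1 for degrees 0…6.
(1 + y³ + y⁵) has coefficients 1,0,0,1,0,1,0,0,0,0,0,0,0,0,0,0,0 for degrees 0…16.
Multiplying by (1 + y³ + y⁶ + y⁹ + y¹²) gives running coefficients 1,0,0,2,0,1,2,0,1,2,0,1,2,0,1,1,0 for degrees 0…16.
Finally multiplying by (y + y² + y³ + y⁴ + y⁵), the product of all factors after the first has coefficients 0,1,1,1,3,3,3,5,5,4,6,5,4,6,5,4,5 for degrees 0…16.
[y¹⁶] = 1·5 + 1·6 + 1·6 = 17.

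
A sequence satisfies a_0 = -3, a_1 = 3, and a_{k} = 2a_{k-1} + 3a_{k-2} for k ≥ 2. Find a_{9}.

3

The ordinary generating function has denominator 1 - 2t - 3t^2.
Iterating the recurrence: a_0,…,a_{9} = -3, 3, -3, 3, -3, 3, -3, 3, -3, 3.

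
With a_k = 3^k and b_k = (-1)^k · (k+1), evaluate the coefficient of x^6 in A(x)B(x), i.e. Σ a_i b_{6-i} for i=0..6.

Write out a_i and b_{6-i} for i = 0,…,6 and sum the products.
Σ = 1·7 + 3·(-6) + 9·5 + 27·(-4) + 81·3 + 243·(-2) + 729·1 = 412.

412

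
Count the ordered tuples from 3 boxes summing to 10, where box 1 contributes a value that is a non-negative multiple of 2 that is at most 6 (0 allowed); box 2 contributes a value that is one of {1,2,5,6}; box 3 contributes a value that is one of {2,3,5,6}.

The generating function for the choices is (1 + t^2 + t^4 + t^6)·(t + t^2 + t^5 + t^6)·(t^2 + t^3 + t^5 + t^6); the count is [t^10].
(1 + t^2 + t^4 + t^6) has coefficients 1,0,1,0,1,0,1 for degrees 0…6.
(t + t^2 + t^5 + t^6) has coefficients 0,1,1,0,0,1,1,0,0,0,0 for degrees 0…10.
Finally multiplying by (t^2 + t^3 + t^5 + t^6), the product of all factors after the first has coefficients 0,0,0,1,2,1,1,3,3,1,1 for degrees 0…10.
[t^10] = 1·1 + 1·3 + 1·1 + 1·2 = 7.

7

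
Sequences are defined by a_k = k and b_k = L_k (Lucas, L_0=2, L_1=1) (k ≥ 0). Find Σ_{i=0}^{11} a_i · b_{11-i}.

Write out a_i and b_{11-i} for i = 0,…,11 and sum the products.
Σ = 0·199 + 1·123 + 2·76 + 3·47 + 4·29 + 5·18 + 6·11 + 7·7 + 8·4 + 9·3 + 10·1 + 11·2 = 828.

828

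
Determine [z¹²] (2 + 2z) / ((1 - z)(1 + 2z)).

Partial fractions give a closed form: a_n = (4/3)·1^n + (2/3)·(-2)^n.
At n = 12: a_12 = 2732.

2732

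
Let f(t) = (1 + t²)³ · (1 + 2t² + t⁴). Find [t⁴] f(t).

10

(1 + t²)³ has coefficients 1,0,3,0,3 for degrees 0…4.
(1 + 2t² + t⁴) has coefficients 1,0,2,0,1 for degrees 0…4.
[t⁴] = 1·1 + 3·2 + 3·1 = 10.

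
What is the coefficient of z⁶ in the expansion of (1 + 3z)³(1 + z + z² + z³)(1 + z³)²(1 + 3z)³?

(1 + 3z)³ has coefficients 1,9,27,27 for degrees 0…3.
(1 + z + z² + z³) has coefficients 1,1,1,1,0,0,0 for degrees 0…6.
Multiplying by (1 + z³)² gives running coefficients 1,1,1,3,2,2,3 for degrees 0…6.
Finally multiplying by (1 + 3z)³, the product of all factors after the first has coefficients 1,10,37,66,83,128,156 for degrees 0…6.
[z⁶] = 1·156 + 9·128 + 27·83 + 27·66 = 5331.

5331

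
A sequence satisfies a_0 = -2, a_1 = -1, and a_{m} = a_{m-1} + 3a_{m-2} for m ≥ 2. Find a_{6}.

The ordinary generating function has denominator 1 - x - 3x^2.
Iterating the recurrence: a_0,…,a_{6} = -2, -1, -7, -10, -31, -61, -154.

-154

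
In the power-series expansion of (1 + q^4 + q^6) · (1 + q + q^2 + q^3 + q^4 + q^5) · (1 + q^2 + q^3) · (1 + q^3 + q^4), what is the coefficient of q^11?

17

(1 + q^4 + q^6) has coefficients 1,0,0,0,1,0,1 for degrees 0…6.
(1 + q + q^2 + q^3 + q^4 + q^5) has coefficients 1,1,1,1,1,1,0,0,0,0,0,0 for degrees 0…11.
Multiplying by (1 + q^2 + q^3) gives running coefficients 1,1,2,3,3,3,2,2,1,0,0,0 for degrees 0…11.
Finally multiplying by (1 + q^3 + q^4), the product of all factors after the first has coefficients 1,1,2,4,5,6,7,8,7,5,4,3 for degrees 0…11.
[q^11] = 1·3 + 1·8 + 1·6 = 17.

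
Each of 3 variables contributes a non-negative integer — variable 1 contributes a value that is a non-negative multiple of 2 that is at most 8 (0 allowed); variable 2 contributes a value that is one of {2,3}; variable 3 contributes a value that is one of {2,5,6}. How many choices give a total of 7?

2

The generating function for the choices is (1 + q^2 + q^4 + q^6 + q^8)·(q^2 + q^3)·(q^2 + q^5 + q^6); the count is [q^7].
(1 + q^2 + q^4 + q^6 + q^8) has coefficients 1,0,1,0,1,0,1,0 for degrees 0…7.
(q^2 + q^3) has coefficients 0,0,1,1,0,0,0,0 for degrees 0…7.
Finally multiplying by (q^2 + q^5 + q^6), the product of all factors after the first has coefficients 0,0,0,0,1,1,0,1 for degrees 0…7.
[q^7] = 1·1 + 1·1 + 1·0 + 1·0 = 2.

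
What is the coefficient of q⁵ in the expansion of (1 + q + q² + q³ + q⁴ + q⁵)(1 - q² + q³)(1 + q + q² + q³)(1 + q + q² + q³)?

(1 + q + q² + q³ + q⁴ + q⁵) has coefficients 1,1,1,1,1,1 for degrees 0…5.
(1 - q² + q³) has coefficients 1,0,-1,1,0,0 for degrees 0…5.
Multiplying by (1 + q + q² + q³) gives running coefficients 1,1,0,1,0,0 for degrees 0…5.
Finally multiplying by (1 + q + q² + q³), the product of all factors after the first has coefficients 1,2,2,3,2,1 for degrees 0…5.
[q⁵] = 1·1 + 1·2 + 1·3 + 1·2 + 1·2 + 1·1 = 11.

11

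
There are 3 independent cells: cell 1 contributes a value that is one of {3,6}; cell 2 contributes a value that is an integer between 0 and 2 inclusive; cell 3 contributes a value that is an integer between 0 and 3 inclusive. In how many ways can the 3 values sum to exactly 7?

The generating function for the choices is (q^3 + q^6)·(1 + q + q^2)·(1 + q + q^2 + q^3); the count is [q^7].
(q^3 + q^6) has coefficients 0,0,0,1,0,0,1 for degrees 0…6.
(1 + q + q^2) has coefficients 1,1,1,0,0,0,0,0 for degrees 0…7.
Finally multiplying by (1 + q + q^2 + q^3), the product of all factors after the first has coefficients 1,2,3,3,2,1,0,0 for degrees 0…7.
[q^7] = 1·2 + 1·2 = 4.

4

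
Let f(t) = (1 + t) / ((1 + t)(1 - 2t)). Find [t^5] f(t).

Partial fractions give a closed form: a_n = (1)·2^n.
At n = 5: a_5 = 32.

32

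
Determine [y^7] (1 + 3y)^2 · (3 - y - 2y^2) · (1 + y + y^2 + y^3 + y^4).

(1 + 3y)^2 has coefficients 1,6,9 for degrees 0…2.
(3 - y - 2y^2) has coefficients 3,-1,-2,0,0,0,0,0 for degrees 0…7.
Finally multiplying by (1 + y + y^2 + y^3 + y^4), the product of all factors after the first has coefficients 3,2,0,0,0,-3,-2,0 for degrees 0…7.
[y^7] = 1·0 + 6·(-2) + 9·(-3) = -39.

-39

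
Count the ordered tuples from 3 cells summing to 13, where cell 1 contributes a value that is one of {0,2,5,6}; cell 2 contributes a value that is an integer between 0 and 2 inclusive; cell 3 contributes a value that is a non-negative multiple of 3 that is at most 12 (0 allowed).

4

The generating function for the choices is (1 + t^2 + t^5 + t^6)·(1 + t + t^2)·(1 + t^3 + t^6 + t^9 + t^12); the count is [t^13].
(1 + t^2 + t^5 + t^6) has coefficients 1,0,1,0,0,1,1 for degrees 0…6.
(1 + t + t^2) has coefficients 1,1,1,0,0,0,0,0,0,0,0,0,0,0 for degrees 0…13.
Finally multiplying by (1 + t^3 + t^6 + t^9 + t^12), the product of all factors after the first has coefficients 1,1,1,1,1,1,1,1,1,1,1,1,1,1 for degrees 0…13.
[t^13] = 1·1 + 1·1 + 1·1 + 1·1 = 4.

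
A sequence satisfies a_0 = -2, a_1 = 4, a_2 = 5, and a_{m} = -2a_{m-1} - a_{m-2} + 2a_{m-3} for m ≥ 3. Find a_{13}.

-4162

The ordinary generating function has denominator 1 + 2q + q^2 - 2q^3.
Iterating the recurrence: a_0,…,a_{13} = -2, 4, 5, -18, 39, -50, 25, 78, -281, 534, -631, 166, 1367, -4162.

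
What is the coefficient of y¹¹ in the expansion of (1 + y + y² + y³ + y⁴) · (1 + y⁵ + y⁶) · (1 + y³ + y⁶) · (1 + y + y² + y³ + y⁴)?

(1 + y + y² + y³ + y⁴) has coefficients 1,1,1,1,1 for degrees 0…4.
(1 + y⁵ + y⁶) has coefficients 1,0,0,0,0,1,1,0,0,0,0,0 for degrees 0…11.
Multiplying by (1 + y³ + y⁶) gives running coefficients 1,0,0,1,0,1,2,0,1,1,0,1 for degrees 0…11.
Finally multiplying by (1 + y + y² + y³ + y⁴), the product of all factors after the first has coefficients 1,1,1,2,2,2,4,4,4,5,4,3 for degrees 0…11.
[y¹¹] = 1·3 + 1·4 + 1·5 + 1·4 + 1·4 = 20.

20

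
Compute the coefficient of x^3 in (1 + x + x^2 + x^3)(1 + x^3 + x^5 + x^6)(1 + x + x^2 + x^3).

5

(1 + x + x^2 + x^3) has coefficients 1,1,1,1 for degrees 0…3.
(1 + x^3 + x^5 + x^6) has coefficients 1,0,0,1 for degrees 0…3.
Finally multiplying by (1 + x + x^2 + x^3), the product of all factors after the first has coefficients 1,1,1,2 for degrees 0…3.
[x^3] = 1·2 + 1·1 + 1·1 + 1·1 = 5.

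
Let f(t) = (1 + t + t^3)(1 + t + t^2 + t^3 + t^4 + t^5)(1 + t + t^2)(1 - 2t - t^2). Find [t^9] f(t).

(1 + t + t^3) has coefficients 1,1,0,1 for degrees 0…3.
(1 + t + t^2 + t^3 + t^4 + t^5) has coefficients 1,1,1,1,1,1,0,0,0,0 for degrees 0…9.
Multiplying by (1 + t + t^2) gives running coefficients 1,2,3,3,3,3,2,1,0,0 for degrees 0…9.
Finally multiplying by (1 - 2t - t^2), the product of all factors after the first has coefficients 1,0,-2,-5,-6,-6,-7,-6,-4,-1 for degrees 0…9.
[t^9] = 1·(-1) + 1·(-4) + 1·(-7) = -12.

-12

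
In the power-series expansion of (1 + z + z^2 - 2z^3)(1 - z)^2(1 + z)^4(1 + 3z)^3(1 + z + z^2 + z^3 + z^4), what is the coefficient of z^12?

508

(1 + z + z^2 - 2z^3) has coefficients 1,1,1,-2 for degrees 0…3.
(1 - z)^2 has coefficients 1,-2,1,0,0,0,0,0,0,0,0,0,0 for degrees 0…12.
Multiplying by (1 + z)^4 gives running coefficients 1,2,-1,-4,-1,2,1,0,0,0,0,0,0 for degrees 0…12.
Multiplying by (1 + 3z)^3 gives running coefficients 1,11,44,68,-10,-142,-116,36,81,27,0,0,0 for degrees 0…12.
Finally multiplying by (1 + z + z^2 + z^3 + z^4), the product of all factors after the first has coefficients 1,12,56,124,114,-29,-156,-164,-151,-114,28,144,108 for degrees 0…12.
[z^12] = 1·108 + 1·144 + 1·28 − 2·(-114) = 508.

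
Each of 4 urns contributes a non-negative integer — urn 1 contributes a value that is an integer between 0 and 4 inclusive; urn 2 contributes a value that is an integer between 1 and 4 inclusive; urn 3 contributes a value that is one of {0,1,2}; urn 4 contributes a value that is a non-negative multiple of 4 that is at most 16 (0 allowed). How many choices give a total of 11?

The generating function for the choices is (1 + q + q² + q³ + q⁴)·(q + q² + q³ + q⁴)·(1 + q + q²)·(1 + q⁴ + q⁸ + q¹² + q¹⁶); the count is [q¹¹].
(1 + q + q² + q³ + q⁴) has coefficients 1,1,1,1,1 for degrees 0…4.
(q + q² + q³ + q⁴) has coefficients 0,1,1,1,1,0,0,0,0,0,0,0 for degrees 0…11.
Multiplying by (1 + q + q²) gives running coefficients 0,1,2,3,3,2,1,0,0,0,0,0 for degrees 0…11.
Finally multiplying by (1 + q⁴ + q⁸ + q¹² + q¹⁶), the product of all factors after the first has coefficients 0,1,2,3,3,3,3,3,3,3,3,3 for degrees 0…11.
[q¹¹] = 1·3 + 1·3 + 1·3 + 1·3 + 1·3 = 15.

15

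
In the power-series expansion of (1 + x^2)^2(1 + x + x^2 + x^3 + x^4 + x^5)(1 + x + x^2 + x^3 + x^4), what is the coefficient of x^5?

(1 + x^2)^2 has coefficients 1,0,2,0,1 for degrees 0…4.
(1 + x + x^2 + x^3 + x^4 + x^5) has coefficients 1,1,1,1,1,1 for degrees 0…5.
Finally multiplying by (1 + x + x^2 + x^3 + x^4), the product of all factors after the first has coefficients 1,2,3,4,5,5 for degrees 0…5.
[x^5] = 1·5 + 2·4 + 1·2 = 15.

15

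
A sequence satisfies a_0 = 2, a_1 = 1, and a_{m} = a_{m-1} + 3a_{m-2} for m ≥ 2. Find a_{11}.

The ordinary generating function has denominator 1 - t - 3t^2.
Iterating the recurrence: a_0,…,a_{11} = 2, 1, 7, 10, 31, 61, 154, 337, 799, 1810, 4207, 9637.

9637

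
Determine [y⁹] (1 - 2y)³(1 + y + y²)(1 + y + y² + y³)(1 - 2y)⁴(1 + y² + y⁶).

-19

(1 - 2y)³ has coefficients 1,-6,12,-8 for degrees 0…3.
(1 + y + y²) has coefficients 1,1,1,0,0,0,0,0,0,0 for degrees 0…9.
Multiplying by (1 + y + y² + y³) gives running coefficients 1,2,3,3,2,1,0,0,0,0 for degrees 0…9.
Multiplying by (1 - 2y)⁴ gives running coefficients 1,-6,11,-5,2,-7,-8,8,0,16 for degrees 0…9.
Finally multiplying by (1 + y² + y⁶), the product of all factors after the first has coefficients 1,-6,12,-11,13,-12,-5,-5,3,19 for degrees 0…9.
[y⁹] = 1·19 − 6·3 + 12·(-5) − 8·(-5) = -19.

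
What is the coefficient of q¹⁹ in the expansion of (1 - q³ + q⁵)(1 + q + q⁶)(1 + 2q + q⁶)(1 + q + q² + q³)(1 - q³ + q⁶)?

(1 - q³ + q⁵) has coefficients 1,0,0,-1,0,1 for degrees 0…5.
(1 + q + q⁶) has coefficients 1,1,0,0,0,0,1,0,0,0,0,0,0,0,0,0,0,0,0,0 for degrees 0…19.
Multiplying by (1 + 2q + q⁶) gives running coefficients 1,3,2,0,0,0,2,3,0,0,0,0,1,0,0,0,0,0,0,0 for degrees 0…19.
Multiplying by (1 + q + q² + q³) gives running coefficients 1,4,6,6,5,2,2,5,5,5,3,0,1,1,1,1,0,0,0,0 for degrees 0…19.
Finally multiplying by (1 - q³ + q⁶), the product of all factors after the first has coefficients 1,4,6,5,1,-4,-3,4,9,9,3,-3,-2,3,6,5,2,-1,0,1 for degrees 0…19.
[q¹⁹] = 1·1 − 1·2 + 1·6 = 5.

5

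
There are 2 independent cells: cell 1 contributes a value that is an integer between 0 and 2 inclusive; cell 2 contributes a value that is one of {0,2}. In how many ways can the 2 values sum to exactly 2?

The generating function for the choices is (1 + x + x²)·(1 + x²); the count is [x²].
(1 + x + x²) has coefficients 1,1,1 for degrees 0…2.
(1 + x²) has coefficients 1,0,1 for degrees 0…2.
[x²] = 1·1 + 1·0 + 1·1 = 2.

2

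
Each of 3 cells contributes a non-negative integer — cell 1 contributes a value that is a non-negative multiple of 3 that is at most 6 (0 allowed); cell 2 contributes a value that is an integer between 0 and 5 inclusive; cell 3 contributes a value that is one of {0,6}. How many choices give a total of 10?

The generating function for the choices is (1 + q^3 + q^6)·(1 + q + q^2 + q^3 + q^4 + q^5)·(1 + q^6); the count is [q^10].
(1 + q^3 + q^6) has coefficients 1,0,0,1,0,0,1 for degrees 0…6.
(1 + q + q^2 + q^3 + q^4 + q^5) has coefficients 1,1,1,1,1,1,0,0,0,0,0 for degrees 0…10.
Finally multiplying by (1 + q^6), the product of all factors after the first has coefficients 1,1,1,1,1,1,1,1,1,1,1 for degrees 0…10.
[q^10] = 1·1 + 1·1 + 1·1 = 3.

3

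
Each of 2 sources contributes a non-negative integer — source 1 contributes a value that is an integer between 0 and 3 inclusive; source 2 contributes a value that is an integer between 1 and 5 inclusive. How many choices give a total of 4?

4

The generating function for the choices is (1 + t + t² + t³)·(t + t² + t³ + t⁴ + t⁵); the count is [t⁴].
(1 + t + t² + t³) has coefficients 1,1,1,1 for degrees 0…3.
(t + t² + t³ + t⁴ + t⁵) has coefficients 0,1,1,1,1 for degrees 0…4.
[t⁴] = 1·1 + 1·1 + 1·1 + 1·1 = 4.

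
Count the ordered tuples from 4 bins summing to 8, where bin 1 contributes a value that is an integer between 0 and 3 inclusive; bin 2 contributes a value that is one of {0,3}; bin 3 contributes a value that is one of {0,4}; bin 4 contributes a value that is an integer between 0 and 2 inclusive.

The generating function for the choices is (1 + x + x^2 + x^3)·(1 + x^3)·(1 + x^4)·(1 + x + x^2); the count is [x^8].
(1 + x + x^2 + x^3) has coefficients 1,1,1,1 for degrees 0…3.
(1 + x^3) has coefficients 1,0,0,1,0,0,0,0,0 for degrees 0…8.
Multiplying by (1 + x^4) gives running coefficients 1,0,0,1,1,0,0,1,0 for degrees 0…8.
Finally multiplying by (1 + x + x^2), the product of all factors after the first has coefficients 1,1,1,1,2,2,1,1,1 for degrees 0…8.
[x^8] = 1·1 + 1·1 + 1·1 + 1·2 = 5.

5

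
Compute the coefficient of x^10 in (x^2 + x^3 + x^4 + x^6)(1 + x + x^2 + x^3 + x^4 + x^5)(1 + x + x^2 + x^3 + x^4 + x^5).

17

(x^2 + x^3 + x^4 + x^6) has coefficients 0,0,1,1,1,0,1 for degrees 0…6.
(1 + x + x^2 + x^3 + x^4 + x^5) has coefficients 1,1,1,1,1,1,0,0,0,0,0 for degrees 0…10.
Finally multiplying by (1 + x + x^2 + x^3 + x^4 + x^5), the product of all factors after the first has coefficients 1,2,3,4,5,6,5,4,3,2,1 for degrees 0…10.
[x^10] = 1·3 + 1·4 + 1·5 + 1·5 = 17.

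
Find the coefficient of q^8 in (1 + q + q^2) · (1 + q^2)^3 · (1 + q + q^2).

6

(1 + q + q^2) has coefficients 1,1,1 for degrees 0…2.
(1 + q^2)^3 has coefficients 1,0,3,0,3,0,1,0,0 for degrees 0…8.
Finally multiplying by (1 + q + q^2), the product of all factors after the first has coefficients 1,1,4,3,6,3,4,1,1 for degrees 0…8.
[q^8] = 1·1 + 1·1 + 1·4 = 6.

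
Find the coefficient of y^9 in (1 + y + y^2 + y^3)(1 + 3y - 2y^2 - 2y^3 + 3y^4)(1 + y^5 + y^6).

(1 + y + y^2 + y^3) has coefficients 1,1,1,1 for degrees 0…3.
(1 + 3y - 2y^2 - 2y^3 + 3y^4) has coefficients 1,3,-2,-2,3,0,0,0,0,0 for degrees 0…9.
Finally multiplying by (1 + y^5 + y^6), the product of all factors after the first has coefficients 1,3,-2,-2,3,1,4,1,-4,1 for degrees 0…9.
[y^9] = 1·1 + 1·(-4) + 1·1 + 1·4 = 2.

2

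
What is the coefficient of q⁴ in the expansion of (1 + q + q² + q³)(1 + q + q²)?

(1 + q + q² + q³) has coefficients 1,1,1,1 for degrees 0…3.
(1 + q + q²) has coefficients 1,1,1,0,0 for degrees 0…4.
[q⁴] = 1·0 + 1·0 + 1·1 + 1·1 = 2.

2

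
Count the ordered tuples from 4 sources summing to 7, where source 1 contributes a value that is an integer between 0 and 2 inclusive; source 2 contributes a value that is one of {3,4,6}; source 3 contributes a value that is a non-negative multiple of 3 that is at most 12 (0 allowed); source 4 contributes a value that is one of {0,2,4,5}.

6

The generating function for the choices is (1 + z + z^2)·(z^3 + z^4 + z^6)·(1 + z^3 + z^6 + z^9 + z^12)·(1 + z^2 + z^4 + z^5); the count is [z^7].
(1 + z + z^2) has coefficients 1,1,1 for degrees 0…2.
(z^3 + z^4 + z^6) has coefficients 0,0,0,1,1,0,1,0 for degrees 0…7.
Multiplying by (1 + z^3 + z^6 + z^9 + z^12) gives running coefficients 0,0,0,1,1,0,2,1 for degrees 0…7.
Finally multiplying by (1 + z^2 + z^4 + z^5), the product of all factors after the first has coefficients 0,0,0,1,1,1,3,2 for degrees 0…7.
[z^7] = 1·2 + 1·3 + 1·1 = 6.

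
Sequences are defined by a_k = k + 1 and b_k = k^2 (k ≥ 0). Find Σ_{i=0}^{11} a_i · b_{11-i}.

Write out a_i and b_{11-i} for i = 0,…,11 and sum the products.
Σ = 1·121 + 2·100 + 3·81 + 4·64 + 5·49 + 6·36 + 7·25 + 8·16 + 9·9 + 10·4 + 11·1 + 12·0 = 1716.

1716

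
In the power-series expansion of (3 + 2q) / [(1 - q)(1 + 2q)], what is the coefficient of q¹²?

The denominator gives the recurrence a_n = −a_(n−1) + 2a_(n−2) for n ≥ 2; the numerator fixes a_0 = 3, a_1 = -1.
Iterating: 3, -1, 7, -9, 23, -41, 87, -169, 343, -681, 1367, -2729, 5463, so a_12 = 5463.

5463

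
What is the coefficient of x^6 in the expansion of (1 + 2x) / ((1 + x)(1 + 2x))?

The denominator gives the recurrence a_n = −3a_(n−1) − 2a_(n−2) for n ≥ 2; the numerator fixes a_0 = 1, a_1 = -1.
Iterating: 1, -1, 1, -1, 1, -1, 1, so a_6 = 1.

1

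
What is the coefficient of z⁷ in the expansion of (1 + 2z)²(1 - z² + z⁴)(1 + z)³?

21

(1 + 2z)² has coefficients 1,4,4 for degrees 0…2.
(1 - z² + z⁴) has coefficients 1,0,-1,0,1,0,0,0 for degrees 0…7.
Finally multiplying by (1 + z)³, the product of all factors after the first has coefficients 1,3,2,-2,-2,2,3,1 for degrees 0…7.
[z⁷] = 1·1 + 4·3 + 4·2 = 21.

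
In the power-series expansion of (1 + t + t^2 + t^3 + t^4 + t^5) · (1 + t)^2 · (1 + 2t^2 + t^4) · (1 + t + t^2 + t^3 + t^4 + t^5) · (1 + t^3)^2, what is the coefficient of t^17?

(1 + t + t^2 + t^3 + t^4 + t^5) has coefficients 1,1,1,1,1,1 for degrees 0…5.
(1 + t)^2 has coefficients 1,2,1,0,0,0,0,0,0,0,0,0,0,0,0,0,0,0 for degrees 0…17.
Multiplying by (1 + 2t^2 + t^4) gives running coefficients 1,2,3,4,3,2,1,0,0,0,0,0,0,0,0,0,0,0 for degrees 0…17.
Multiplying by (1 + t + t^2 + t^3 + t^4 + t^5) gives running coefficients 1,3,6,10,13,15,15,13,10,6,3,1,0,0,0,0,0,0 for degrees 0…17.
Finally multiplying by (1 + t^3)^2, the product of all factors after the first has coefficients 1,3,6,12,19,27,36,42,46,46,42,36,27,19,12,6,3,1 for degrees 0…17.
[t^17] = 1·1 + 1·3 + 1·6 + 1·12 + 1·19 + 1·27 = 68.

68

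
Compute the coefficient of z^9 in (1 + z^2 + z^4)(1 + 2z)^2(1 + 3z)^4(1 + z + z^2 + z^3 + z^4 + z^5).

6076

(1 + z^2 + z^4) has coefficients 1,0,1,0,1 for degrees 0…4.
(1 + 2z)^2 has coefficients 1,4,4,0,0,0,0,0,0,0 for degrees 0…9.
Multiplying by (1 + 3z)^4 gives running coefficients 1,16,106,372,729,756,324,0,0,0 for degrees 0…9.
Finally multiplying by (1 + z + z^2 + z^3 + z^4 + z^5), the product of all factors after the first has coefficients 1,17,123,495,1224,1980,2303,2287,2181,1809 for degrees 0…9.
[z^9] = 1·1809 + 1·2287 + 1·1980 = 6076.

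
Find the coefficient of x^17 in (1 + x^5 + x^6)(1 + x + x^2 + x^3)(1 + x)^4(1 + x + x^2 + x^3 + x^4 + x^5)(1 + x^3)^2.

(1 + x^5 + x^6) has coefficients 1,0,0,0,0,1,1 for degrees 0…6.
(1 + x + x^2 + x^3) has coefficients 1,1,1,1,0,0,0,0,0,0,0,0,0,0,0,0,0,0 for degrees 0…17.
Multiplying by (1 + x)^4 gives running coefficients 1,5,11,15,15,11,5,1,0,0,0,0,0,0,0,0,0,0 for degrees 0…17.
Multiplying by (1 + x + x^2 + x^3 + x^4 + x^5) gives running coefficients 1,6,17,32,47,58,62,58,47,32,17,6,1,0,0,0,0,0 for degrees 0…17.
Finally multiplying by (1 + x^3)^2, the product of all factors after the first has coefficients 1,6,17,34,59,92,127,158,180,188,180,158,127,92,59,34,17,6 for degrees 0…17.
[x^17] = 1·6 + 1·127 + 1·158 = 291.

291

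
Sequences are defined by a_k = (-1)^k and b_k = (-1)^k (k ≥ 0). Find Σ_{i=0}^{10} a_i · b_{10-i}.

Write out a_i and b_{10-i} for i = 0,…,10 and sum the products.
Σ = 1·1 − 1·(-1) + 1·1 − 1·(-1) + 1·1 − 1·(-1) + 1·1 − 1·(-1) + 1·1 − 1·(-1) + 1·1 = 11.

11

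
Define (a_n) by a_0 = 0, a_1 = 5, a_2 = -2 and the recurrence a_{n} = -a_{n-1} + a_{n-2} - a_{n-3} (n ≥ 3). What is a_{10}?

-502

The ordinary generating function has denominator 1 + x - x^2 + x^3.
Iterating the recurrence: a_0,…,a_{10} = 0, 5, -2, 7, -14, 23, -44, 81, -148, 273, -502.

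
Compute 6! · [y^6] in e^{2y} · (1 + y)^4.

8992

The EGF product rule gives c_6 = Σ_{k_1+k_2=6} C(6; k_1,k_2) · ∏ g_i(k_i), where e^{2y} gives (2)^k; (1+y)^4 gives the falling factorial (4)_k.
g_1(k) for k = 0…6: 1, 2, 4, 8, 16, 32, 64.
g_2(k) for k = 0…6: 1, 4, 12, 24, 24, 0, 0.
c_6 = Σ_k C(6,k)·g_1(k)·g_2(6−k) = 15·4·24 + 20·8·24 + 15·16·12 + 6·32·4 + 1·64·1 = 1440 + 3840 + 2880 + 768 + 64 = 8992.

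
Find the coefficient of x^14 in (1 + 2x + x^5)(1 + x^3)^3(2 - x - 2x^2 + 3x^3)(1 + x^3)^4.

-7

(1 + 2x + x^5) has coefficients 1,2,0,0,0,1 for degrees 0…5.
(1 + x^3)^3 has coefficients 1,0,0,3,0,0,3,0,0,1,0,0,0,0,0 for degrees 0…14.
Multiplying by (2 - x - 2x^2 + 3x^3) gives running coefficients 2,-1,-2,9,-3,-6,15,-3,-6,11,-1,-2,3,0,0 for degrees 0…14.
Finally multiplying by (1 + x^3)^4, the product of all factors after the first has coefficients 2,-1,-2,17,-7,-14,63,-21,-42,133,-35,-70,175,-35,-70 for degrees 0…14.
[x^14] = 1·(-70) + 2·(-35) + 1·133 = -7.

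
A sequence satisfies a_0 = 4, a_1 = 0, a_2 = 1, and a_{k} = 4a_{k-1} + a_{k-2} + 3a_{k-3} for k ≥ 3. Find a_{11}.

1990939

The ordinary generating function has denominator 1 - 4y - y^2 - 3y^3.
Iterating the recurrence: a_0,…,a_{11} = 4, 0, 1, 16, 65, 279, 1229, 5390, 23626, 103581, 454120, 1990939.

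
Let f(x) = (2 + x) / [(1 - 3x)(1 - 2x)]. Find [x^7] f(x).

Partial fractions give a closed form: a_n = (7)·3^n + (-5)·2^n.
At n = 7: a_7 = 14669.

14669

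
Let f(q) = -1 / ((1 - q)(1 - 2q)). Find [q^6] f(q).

The denominator gives the recurrence a_n = 3a_(n−1) − 2a_(n−2) for n ≥ 2; the numerator fixes a_0 = -1, a_1 = -3.
Iterating: -1, -3, -7, -15, -31, -63, -127, so a_6 = -127.

-127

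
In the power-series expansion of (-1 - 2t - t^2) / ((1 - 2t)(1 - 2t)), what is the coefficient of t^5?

The denominator gives the recurrence a_n = 4a_(n−1) − 4a_(n−2) for n ≥ 3; the numerator fixes a_0 = -1, a_1 = -6, a_2 = -21.
Iterating: -1, -6, -21, -60, -156, -384, so a_5 = -384.

-384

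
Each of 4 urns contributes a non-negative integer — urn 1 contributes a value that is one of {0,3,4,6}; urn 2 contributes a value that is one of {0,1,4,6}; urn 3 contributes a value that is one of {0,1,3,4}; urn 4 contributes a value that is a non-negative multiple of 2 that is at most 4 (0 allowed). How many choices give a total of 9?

18

The generating function for the choices is (1 + t^3 + t^4 + t^6)·(1 + t + t^4 + t^6)·(1 + t + t^3 + t^4)·(1 + t^2 + t^4); the count is [t^9].
(1 + t^3 + t^4 + t^6) has coefficients 1,0,0,1,1,0,1 for degrees 0…6.
(1 + t + t^4 + t^6) has coefficients 1,1,0,0,1,0,1,0,0,0 for degrees 0…9.
Multiplying by (1 + t + t^3 + t^4) gives running coefficients 1,2,1,1,3,2,1,2,1,1 for degrees 0…9.
Finally multiplying by (1 + t^2 + t^4), the product of all factors after the first has coefficients 1,2,2,3,5,5,5,5,5,5 for degrees 0…9.
[t^9] = 1·5 + 1·5 + 1·5 + 1·3 = 18.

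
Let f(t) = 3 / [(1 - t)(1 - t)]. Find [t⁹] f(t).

The denominator gives the recurrence a_n = 2a_(n−1) − a_(n−2) for n ≥ 2; the numerator fixes a_0 = 3, a_1 = 6.
Iterating: 3, 6, 9, 12, 15, 18, 21, 24, 27, 30, so a_9 = 30.

30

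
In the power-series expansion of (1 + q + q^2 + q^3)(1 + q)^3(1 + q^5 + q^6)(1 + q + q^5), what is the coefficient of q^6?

(1 + q + q^2 + q^3) has coefficients 1,1,1,1 for degrees 0…3.
(1 + q)^3 has coefficients 1,3,3,1,0,0,0 for degrees 0…6.
Multiplying by (1 + q^5 + q^6) gives running coefficients 1,3,3,1,0,1,4 for degrees 0…6.
Finally multiplying by (1 + q + q^5), the product of all factors after the first has coefficients 1,4,6,4,1,2,8 for degrees 0…6.
[q^6] = 1·8 + 1·2 + 1·1 + 1·4 = 15.

15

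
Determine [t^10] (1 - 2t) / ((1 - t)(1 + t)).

Partial fractions give a closed form: a_n = (-1/2)·1^n + (3/2)·(-1)^n.
At n = 10: a_10 = 1.

1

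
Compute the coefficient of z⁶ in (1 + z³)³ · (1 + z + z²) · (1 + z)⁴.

(1 + z³)³ has coefficients 1,0,0,3,0,0,3 for degrees 0…6.
(1 + z + z²) has coefficients 1,1,1,0,0,0,0 for degrees 0…6.
Finally multiplying by (1 + z)⁴, the product of all factors after the first has coefficients 1,5,11,14,11,5,1 for degrees 0…6.
[z⁶] = 1·1 + 3·14 + 3·1 = 46.

46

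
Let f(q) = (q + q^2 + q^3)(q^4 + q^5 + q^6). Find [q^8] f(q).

2

(q + q^2 + q^3) has coefficients 0,1,1,1 for degrees 0…3.
(q^4 + q^5 + q^6) has coefficients 0,0,0,0,1,1,1,0,0 for degrees 0…8.
[q^8] = 1·0 + 1·1 + 1·1 = 2.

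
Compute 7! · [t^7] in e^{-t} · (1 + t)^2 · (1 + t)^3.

The EGF product rule gives c_7 = Σ_{k_1+k_2+k_3=7} C(7; k_1,k_2,k_3) · ∏ g_i(k_i), where e^{-t} gives (-1)^k; (1+t)^2 gives the falling factorial (2)_k; (1+t)^3 gives the falling factorial (3)_k.
g_1(k) for k = 0…7: 1, -1, 1, -1, 1, -1, 1, -1.
g_2(k) for k = 0…7: 1, 2, 2, 0, 0, 0, 0, 0.
g_3(k) for k = 0…7: 1, 3, 6, 6, 0, 0, 0, 0.
First combine the last two factors: h(k) = Σ_j C(k,j)·g_2(j)·g_3(k−j) for k = 0…7: 1, 5, 20, 60, 120, 120, 0, 0.
c_7 = Σ_k C(7,k)·g_1(k)·h(7−k) = 21·1·120 + 35·(-1)·120 + 35·1·60 + 21·(-1)·20 + 7·1·5 + 1·(-1)·1 = 2520 − 4200 + 2100 − 420 + 35 − 1 = 34.

34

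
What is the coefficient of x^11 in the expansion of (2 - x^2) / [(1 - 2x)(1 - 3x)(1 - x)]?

Partial fractions give a closed form: a_n = (-7)·2^n + (17/2)·3^n + (1/2)·1^n.
At n = 11: a_11 = 1491414.

1491414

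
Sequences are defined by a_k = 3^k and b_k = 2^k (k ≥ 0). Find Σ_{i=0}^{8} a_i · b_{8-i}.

19171

This is [x^8] in the product of the two ordinary generating functions.
Σ = 1·256 + 3·128 + 9·64 + 27·32 + 81·16 + 243·8 + 729·4 + 2187·2 + 6561·1 = 19171.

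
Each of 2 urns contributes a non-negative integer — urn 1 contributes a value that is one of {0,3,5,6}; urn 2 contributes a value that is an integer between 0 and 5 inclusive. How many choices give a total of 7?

The generating function for the choices is (1 + y³ + y⁵ + y⁶)·(1 + y + y² + y³ + y⁴ + y⁵); the count is [y⁷].
(1 + y³ + y⁵ + y⁶) has coefficients 1,0,0,1,0,1,1 for degrees 0…6.
(1 + y + y² + y³ + y⁴ + y⁵) has coefficients 1,1,1,1,1,1,0,0 for degrees 0…7.
[y⁷] = 1·0 + 1·1 + 1·1 + 1·1 = 3.

3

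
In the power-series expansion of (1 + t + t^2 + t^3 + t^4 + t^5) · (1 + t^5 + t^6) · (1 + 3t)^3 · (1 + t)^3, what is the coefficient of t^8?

(1 + t + t^2 + t^3 + t^4 + t^5) has coefficients 1,1,1,1,1,1 for degrees 0…5.
(1 + t^5 + t^6) has coefficients 1,0,0,0,0,1,1,0,0 for degrees 0…8.
Multiplying by (1 + 3t)^3 gives running coefficients 1,9,27,27,0,1,10,36,54 for degrees 0…8.
Finally multiplying by (1 + t)^3, the product of all factors after the first has coefficients 1,12,57,136,171,109,40,69,193 for degrees 0…8.
[t^8] = 1·193 + 1·69 + 1·40 + 1·109 + 1·171 + 1·136 = 718.

718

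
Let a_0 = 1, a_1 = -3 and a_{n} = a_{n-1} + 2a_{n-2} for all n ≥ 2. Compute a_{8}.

-169

The ordinary generating function has denominator 1 - q - 2q^2.
Iterating the recurrence: a_0,…,a_{8} = 1, -3, -1, -7, -9, -23, -41, -87, -169.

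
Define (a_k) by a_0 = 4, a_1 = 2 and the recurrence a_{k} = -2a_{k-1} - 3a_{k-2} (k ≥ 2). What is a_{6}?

The ordinary generating function has denominator 1 + 2t + 3t^2.
Iterating the recurrence: a_0,…,a_{6} = 4, 2, -16, 26, -4, -70, 152.

152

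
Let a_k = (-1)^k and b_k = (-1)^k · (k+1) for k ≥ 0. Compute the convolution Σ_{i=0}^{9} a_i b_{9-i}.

This is [x^9] in the product of the two ordinary generating functions.
Σ = 1·(-10) − 1·9 + 1·(-8) − 1·7 + 1·(-6) − 1·5 + 1·(-4) − 1·3 + 1·(-2) − 1·1 = -55.

-55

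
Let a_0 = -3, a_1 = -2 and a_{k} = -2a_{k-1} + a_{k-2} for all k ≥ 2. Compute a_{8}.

The ordinary generating function has denominator 1 + 2t - t^2.
Iterating the recurrence: a_0,…,a_{8} = -3, -2, 1, -4, 9, -22, 53, -128, 309.

309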